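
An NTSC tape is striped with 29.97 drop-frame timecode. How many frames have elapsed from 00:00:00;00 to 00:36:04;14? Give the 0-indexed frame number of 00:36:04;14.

64868

Complete 10-minute blocks: 3, each 17982 frames → 53946.
Remaining 6 whole minutes in the current block: 1800 + 5 × 1798 = 10790 frames.
Within the current minute: 4 × 30 + 14 − 2 = 132 (labels ;00/;01 skipped at this minute). Total = 53946 + 10790 + 132 = 64868.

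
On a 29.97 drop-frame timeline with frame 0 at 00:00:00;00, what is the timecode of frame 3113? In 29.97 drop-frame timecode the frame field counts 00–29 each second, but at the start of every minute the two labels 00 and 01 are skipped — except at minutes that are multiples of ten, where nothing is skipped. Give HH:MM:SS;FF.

Ten DF minutes hold 17982 frames, so frame 3113 lies in block 0 (frames 0–17981) with 3113 frames into that block.
The block's first minute is 1800 frames and the rest 1798 each; 3113 frames reaches minute 1, so 0 × 18 + 1 × 2 = 2 labels have been skipped so far.
Adding those back, label number 3113 + 2 = 3115 at 30 labels/s is 103 s + 25 f = 0 h 1 min 43 s frame 25, i.e. 00:01:43;25.

00:01:43;25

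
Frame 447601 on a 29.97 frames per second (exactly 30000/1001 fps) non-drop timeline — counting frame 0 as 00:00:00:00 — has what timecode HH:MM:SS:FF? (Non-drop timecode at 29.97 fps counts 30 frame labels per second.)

04:08:40:01

447601 ÷ 30 = 14920 full seconds, remainder 1 frame.
14920 s = 4 h 8 min 40 s.
Timecode: 04:08:40:01.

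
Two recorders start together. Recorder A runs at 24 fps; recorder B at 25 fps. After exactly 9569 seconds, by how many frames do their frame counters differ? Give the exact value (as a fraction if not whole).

A emits 24 × 9569 = 229656 frames; B emits 25 × 9569 = 239225.
Difference = 9569 frames; B is ahead of A.

9569 frames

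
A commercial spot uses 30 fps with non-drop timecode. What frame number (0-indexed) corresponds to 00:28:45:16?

Total seconds to the label: (0 × 3600 + 28 × 60 + 45) = 1725.
Frame index = 1725 × 30 + 16 = 51766.

51766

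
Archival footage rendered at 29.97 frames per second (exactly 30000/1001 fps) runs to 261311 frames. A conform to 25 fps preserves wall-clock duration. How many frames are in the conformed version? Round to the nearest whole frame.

Frames at target rate = 261311 × (25) / (30000/1001) = 261572311/1200 ≈ 217976.926.
Nearest whole frame: 217977.

217977 frames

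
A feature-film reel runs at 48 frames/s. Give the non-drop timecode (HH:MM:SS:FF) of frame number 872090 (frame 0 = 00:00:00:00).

872090 ÷ 48 = 18168 full seconds, remainder 26 frames.
18168 s = 5 h 2 min 48 s.
Timecode: 05:02:48:26.

05:02:48:26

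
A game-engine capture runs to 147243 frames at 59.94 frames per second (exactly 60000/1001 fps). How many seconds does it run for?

2456.50405 seconds

Running time = 147243 / (60000/1001) = 2456.50405 s.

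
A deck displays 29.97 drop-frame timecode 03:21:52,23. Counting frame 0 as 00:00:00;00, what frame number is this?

As if non-drop at 30 labels/s: (3 × 3600 + 21 × 60 + 52) × 30 + 23 = 363383.
Minute boundaries passed: 201; those not divisible by 10: 201 − 20 = 181; dropped labels = 2 × 181 = 362.
Actual frame index = 363383 − 362 = 363021.

363021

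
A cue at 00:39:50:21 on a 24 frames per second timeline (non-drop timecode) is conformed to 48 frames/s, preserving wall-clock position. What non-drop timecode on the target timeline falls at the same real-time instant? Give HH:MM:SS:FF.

Source frame index: (0×3600 + 39×60 + 50) × 24 + 21 = 57381.
Real time: 57381 / (24) = 19127/8 s.
Target frame: (19127/8) × (48) = 114762.
At 48 labels/s: frame 114762 → 00:39:50:42.

00:39:50:42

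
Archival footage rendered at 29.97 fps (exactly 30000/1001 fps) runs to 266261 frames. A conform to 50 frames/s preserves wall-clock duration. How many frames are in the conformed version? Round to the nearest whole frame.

444212 frames

Frames at target rate = 266261 × (50) / (30000/1001) = 266527261/600 ≈ 444212.102.
Nearest whole frame: 444212.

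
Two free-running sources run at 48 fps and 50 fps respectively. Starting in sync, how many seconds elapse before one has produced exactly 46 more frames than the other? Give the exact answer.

The gap grows by |50 − 48| = 2 frames per second.
Time for a 46-frame gap: 46 ÷ (2) = 23 s.

23 seconds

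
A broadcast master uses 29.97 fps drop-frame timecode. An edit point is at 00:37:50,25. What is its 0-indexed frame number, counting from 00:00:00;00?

68057

Complete 10-minute blocks: 3, each 17982 frames → 53946.
Remaining 7 whole minutes in the current block: 1800 + 6 × 1798 = 12588 frames.
Within the current minute: 50 × 30 + 25 − 2 = 1523 (labels ;00/;01 skipped at this minute). Total = 53946 + 12588 + 1523 = 68057.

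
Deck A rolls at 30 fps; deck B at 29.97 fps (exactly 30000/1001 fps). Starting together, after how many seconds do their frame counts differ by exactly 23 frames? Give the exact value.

The gap grows by |30000/1001 − 30| = 30/1001 frames per second.
Time for a 23-frame gap: 23 ÷ (30/1001) = 23023/30 s.

23023/30 seconds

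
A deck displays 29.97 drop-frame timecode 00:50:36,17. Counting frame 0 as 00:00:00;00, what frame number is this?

Complete 10-minute blocks: 5, each 17982 frames → 89910.
Remaining 0 whole minutes in the current block: 0 frames.
Within the current minute: 36 × 30 + 17 = 1097. Total = 89910 + 0 + 1097 = 91007.

91007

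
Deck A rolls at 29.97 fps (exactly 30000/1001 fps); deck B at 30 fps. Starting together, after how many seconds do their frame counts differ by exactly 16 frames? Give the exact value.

8008/15 seconds

The gap grows by |30 − 30000/1001| = 30/1001 frames per second.
Time for a 16-frame gap: 16 ÷ (30/1001) = 8008/15 s.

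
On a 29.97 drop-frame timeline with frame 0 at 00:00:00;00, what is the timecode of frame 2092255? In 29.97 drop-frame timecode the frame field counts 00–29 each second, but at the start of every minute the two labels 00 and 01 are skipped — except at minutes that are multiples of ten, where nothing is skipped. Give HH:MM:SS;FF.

19:23:31;19

Each 10-minute DF block holds 10 × 60 × 30 − 9 × 2 = 17982 frames. 2092255 ÷ 17982 → 116 full blocks, remainder 6343.
Within the partial block the first minute is 1800 frames and each further minute 1798, so 3 further minute boundaries passed. Total skipped labels = 18 × 116 + 2 × 3 = 2094.
Non-drop label index = 2092255 + 2094 = 2094349; at 30 labels/s that is 19:23:31:19, i.e. DF 19:23:31;19.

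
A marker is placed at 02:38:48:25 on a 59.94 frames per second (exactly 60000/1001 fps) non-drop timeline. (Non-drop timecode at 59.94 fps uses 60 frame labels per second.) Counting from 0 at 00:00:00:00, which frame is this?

Total seconds to the label: (2 × 3600 + 38 × 60 + 48) = 9528.
Frame index = 9528 × 60 + 25 = 571705.

frame 571705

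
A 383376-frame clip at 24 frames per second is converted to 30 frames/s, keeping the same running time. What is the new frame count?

Target frames = source frames × (target rate / source rate) = 383376 × (30)/(24) = 383376 × 5/4 = 479220.

479220 frames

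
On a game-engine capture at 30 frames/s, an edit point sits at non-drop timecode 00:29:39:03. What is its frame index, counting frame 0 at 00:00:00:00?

53373

Total seconds to the label: (0 × 3600 + 29 × 60 + 39) = 1779.
Frame index = 1779 × 30 + 3 = 53373.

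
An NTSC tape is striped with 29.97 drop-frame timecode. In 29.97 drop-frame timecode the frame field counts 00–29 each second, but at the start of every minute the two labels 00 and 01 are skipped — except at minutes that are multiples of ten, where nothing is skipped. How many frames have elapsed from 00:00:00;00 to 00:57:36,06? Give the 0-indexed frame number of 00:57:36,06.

Complete 10-minute blocks: 5, each 17982 frames → 89910.
Remaining 7 whole minutes in the current block: 1800 + 6 × 1798 = 12588 frames.
Within the current minute: 36 × 30 + 6 − 2 = 1084 (labels ;00/;01 skipped at this minute). Total = 89910 + 12588 + 1084 = 103582.

103582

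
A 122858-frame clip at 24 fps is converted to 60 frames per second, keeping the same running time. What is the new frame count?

Target frames = source frames × (target rate / source rate) = 122858 × (60)/(24) = 122858 × 5/2 = 307145.

307145 frames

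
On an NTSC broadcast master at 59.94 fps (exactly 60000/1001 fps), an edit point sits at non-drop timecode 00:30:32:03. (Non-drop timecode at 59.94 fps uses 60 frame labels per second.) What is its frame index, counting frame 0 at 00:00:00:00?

Total seconds to the label: (0 × 3600 + 30 × 60 + 32) = 1832.
Frame index = 1832 × 60 + 3 = 109923.

frame 109923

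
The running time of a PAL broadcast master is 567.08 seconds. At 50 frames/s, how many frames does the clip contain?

28354 frames

Frames = 567.08 × 50 = 28354.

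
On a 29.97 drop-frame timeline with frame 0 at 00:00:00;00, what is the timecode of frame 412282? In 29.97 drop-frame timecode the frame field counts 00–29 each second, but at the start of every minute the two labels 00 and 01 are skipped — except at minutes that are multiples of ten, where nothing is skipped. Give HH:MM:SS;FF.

03:49:16;16

Each 10-minute DF block holds 10 × 60 × 30 − 9 × 2 = 17982 frames. 412282 ÷ 17982 → 22 full blocks, remainder 16678.
Within the partial block the first minute is 1800 frames and each further minute 1798, so 9 further minute boundaries passed. Total skipped labels = 18 × 22 + 2 × 9 = 414.
Non-drop label index = 412282 + 414 = 412696; at 30 labels/s that is 03:49:16:16, i.e. DF 03:49:16;16.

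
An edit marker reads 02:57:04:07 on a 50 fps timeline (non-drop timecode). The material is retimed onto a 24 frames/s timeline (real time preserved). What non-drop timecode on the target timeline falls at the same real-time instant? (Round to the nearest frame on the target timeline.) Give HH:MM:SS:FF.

02:57:04:03

Source frame index: (2×3600 + 57×60 + 4) × 50 + 7 = 531207.
Real time: 531207 / (50) = 531207/50 s.
Target frame: (531207/50) × (24) = 6374484/25 ≈ 254979.360 → 254979.
At 24 labels/s: frame 254979 → 02:57:04:03.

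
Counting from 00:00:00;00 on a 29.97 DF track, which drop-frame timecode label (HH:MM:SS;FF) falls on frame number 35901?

00:19:57;27

Ten DF minutes hold 17982 frames, so frame 35901 lies in block 1 (frames 17982–35963) with 17919 frames into that block.
The block's first minute is 1800 frames and the rest 1798 each; 17919 frames reaches minute 9, so 1 × 18 + 9 × 2 = 36 labels have been skipped so far.
Adding those back, label number 35901 + 36 = 35937 at 30 labels/s is 1197 s + 27 f = 0 h 19 min 57 s frame 27, i.e. 00:19:57;27.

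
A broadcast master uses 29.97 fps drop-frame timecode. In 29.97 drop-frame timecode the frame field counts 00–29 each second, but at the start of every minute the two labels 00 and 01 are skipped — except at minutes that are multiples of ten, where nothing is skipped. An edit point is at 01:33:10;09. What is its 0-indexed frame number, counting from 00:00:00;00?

As if non-drop at 30 labels/s: (1 × 3600 + 33 × 60 + 10) × 30 + 9 = 167709.
Minute boundaries passed: 93; those not divisible by 10: 93 − 9 = 84; dropped labels = 2 × 84 = 168.
Actual frame index = 167709 − 168 = 167541.

167541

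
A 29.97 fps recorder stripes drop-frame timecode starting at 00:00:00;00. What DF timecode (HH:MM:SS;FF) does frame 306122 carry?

02:50:14;08

Ten DF minutes hold 17982 frames, so frame 306122 lies in block 17 (frames 305694–323675) with 428 frames into that block.
The block's first minute is 1800 frames and the rest 1798 each; 428 frames reaches minute 0, so 17 × 18 + 0 × 2 = 306 labels have been skipped so far.
Adding those back, label number 306122 + 306 = 306428 at 30 labels/s is 10214 s + 8 f = 2 h 50 min 14 s frame 8, i.e. 02:50:14;08.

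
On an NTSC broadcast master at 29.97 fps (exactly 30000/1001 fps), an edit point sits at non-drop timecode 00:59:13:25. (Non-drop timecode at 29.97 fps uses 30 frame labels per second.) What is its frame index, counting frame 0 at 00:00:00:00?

106615

Total seconds to the label: (0 × 3600 + 59 × 60 + 13) = 3553.
Frame index = 3553 × 30 + 25 = 106615.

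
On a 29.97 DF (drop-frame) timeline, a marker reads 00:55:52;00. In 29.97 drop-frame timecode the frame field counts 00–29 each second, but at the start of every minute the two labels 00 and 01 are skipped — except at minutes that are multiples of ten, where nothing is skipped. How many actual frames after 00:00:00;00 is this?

100460

As if non-drop at 30 labels/s: (0 × 3600 + 55 × 60 + 52) × 30 + 0 = 100560.
Minute boundaries passed: 55; those not divisible by 10: 55 − 5 = 50; dropped labels = 2 × 50 = 100.
Actual frame index = 100560 − 100 = 100460.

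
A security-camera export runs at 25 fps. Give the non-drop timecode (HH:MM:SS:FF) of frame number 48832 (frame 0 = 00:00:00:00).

48832 ÷ 25 = 1953 full seconds, remainder 7 frames.
1953 s = 0 h 32 min 33 s.
Timecode: 00:32:33:07.

00:32:33:07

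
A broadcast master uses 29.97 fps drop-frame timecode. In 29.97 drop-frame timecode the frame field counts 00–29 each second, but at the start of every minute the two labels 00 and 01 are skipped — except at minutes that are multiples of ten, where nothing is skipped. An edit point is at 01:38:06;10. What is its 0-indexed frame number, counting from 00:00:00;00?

176412

Complete 10-minute blocks: 9, each 17982 frames → 161838.
Remaining 8 whole minutes in the current block: 1800 + 7 × 1798 = 14386 frames.
Within the current minute: 6 × 30 + 10 − 2 = 188 (labels ;00/;01 skipped at this minute). Total = 161838 + 14386 + 188 = 176412.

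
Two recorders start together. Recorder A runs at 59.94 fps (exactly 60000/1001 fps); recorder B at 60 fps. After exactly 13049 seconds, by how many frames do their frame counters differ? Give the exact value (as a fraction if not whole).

782940/1001 frames

A emits 60000/1001 × 13049 = 782940000/1001 frames; B emits 60 × 13049 = 782940.
Difference = 782940/1001 frames (≈ 782.1578); B is ahead of A.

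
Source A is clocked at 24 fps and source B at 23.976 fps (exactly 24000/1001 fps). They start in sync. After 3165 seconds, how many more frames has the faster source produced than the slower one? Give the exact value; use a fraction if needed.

A emits 24 × 3165 = 75960 frames; B emits 24000/1001 × 3165 = 75960000/1001.
Difference = 75960/1001 frames (≈ 75.8841); B is behind A.

75960/1001 frames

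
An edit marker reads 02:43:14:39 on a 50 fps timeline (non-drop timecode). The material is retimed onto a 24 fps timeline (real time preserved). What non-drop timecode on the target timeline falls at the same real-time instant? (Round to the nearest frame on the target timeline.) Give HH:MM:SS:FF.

02:43:14:19

Source frame index: (2×3600 + 43×60 + 14) × 50 + 39 = 489739.
Real time: 489739 / (50) = 489739/50 s.
Target frame: (489739/50) × (24) = 5876868/25 ≈ 235074.720 → 235075.
At 24 labels/s: frame 235075 → 02:43:14:19.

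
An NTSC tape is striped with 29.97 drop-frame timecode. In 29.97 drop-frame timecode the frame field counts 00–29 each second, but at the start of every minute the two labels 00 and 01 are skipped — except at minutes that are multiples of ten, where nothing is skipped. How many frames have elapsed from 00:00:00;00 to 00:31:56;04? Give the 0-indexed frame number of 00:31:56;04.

57428

Complete 10-minute blocks: 3, each 17982 frames → 53946.
Remaining 1 whole minute in the current block: 1800 + 0 × 1798 = 1800 frames.
Within the current minute: 56 × 30 + 4 − 2 = 1682 (labels ;00/;01 skipped at this minute). Total = 53946 + 1800 + 1682 = 57428.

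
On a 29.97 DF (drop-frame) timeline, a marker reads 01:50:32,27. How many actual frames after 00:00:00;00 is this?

As if non-drop at 30 labels/s: (1 × 3600 + 50 × 60 + 32) × 30 + 27 = 198987.
Minute boundaries passed: 110; those not divisible by 10: 110 − 11 = 99; dropped labels = 2 × 99 = 198.
Actual frame index = 198987 − 198 = 198789.

198789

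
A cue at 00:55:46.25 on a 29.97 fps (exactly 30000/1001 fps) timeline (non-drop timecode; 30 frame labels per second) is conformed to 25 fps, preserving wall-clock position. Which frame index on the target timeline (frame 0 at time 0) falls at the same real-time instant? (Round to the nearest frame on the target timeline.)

Source frame index: (0×3600 + 55×60 + 46) × 30 + 25 = 100405.
Real time: 100405 / (30000/1001) = 20101081/6000 s.
Target frame: (20101081/6000) × (25) = 20101081/240 ≈ 83754.504 → 83755.

frame 83755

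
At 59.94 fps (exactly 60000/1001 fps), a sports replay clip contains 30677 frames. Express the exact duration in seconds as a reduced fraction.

Running time = 30677 ÷ (60000/1001) = 30677 × 1001/60000 = 30707677/60000 s.

30707677/60000 seconds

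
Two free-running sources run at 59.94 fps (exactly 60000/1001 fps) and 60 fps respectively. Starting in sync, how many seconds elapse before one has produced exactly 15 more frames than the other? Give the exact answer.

250.25 seconds

The gap grows by |60 − 60000/1001| = 60/1001 frames per second.
Time for a 15-frame gap: 15 ÷ (60/1001) = 250.25 s.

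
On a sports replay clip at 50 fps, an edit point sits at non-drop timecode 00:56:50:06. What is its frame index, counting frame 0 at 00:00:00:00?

Total seconds to the label: (0 × 3600 + 56 × 60 + 50) = 3410.
Frame index = 3410 × 50 + 6 = 170506.

frame 170506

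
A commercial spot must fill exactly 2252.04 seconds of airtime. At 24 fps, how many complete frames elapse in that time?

Frames = 2252.04 × 24 = 1351224/25 ≈ 54048.9600.
Complete frames: 54048.

54048 frames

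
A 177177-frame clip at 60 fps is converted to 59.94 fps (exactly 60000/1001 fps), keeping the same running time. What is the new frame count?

177000 frames

Target frames = source frames × (target rate / source rate) = 177177 × (60000/1001)/(60) = 177177 × 1000/1001 = 177000.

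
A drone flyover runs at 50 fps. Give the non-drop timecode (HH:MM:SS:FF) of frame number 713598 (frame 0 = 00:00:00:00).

03:57:51:48

713598 ÷ 50 = 14271 full seconds, remainder 48 frames.
14271 s = 3 h 57 min 51 s.
Timecode: 03:57:51:48.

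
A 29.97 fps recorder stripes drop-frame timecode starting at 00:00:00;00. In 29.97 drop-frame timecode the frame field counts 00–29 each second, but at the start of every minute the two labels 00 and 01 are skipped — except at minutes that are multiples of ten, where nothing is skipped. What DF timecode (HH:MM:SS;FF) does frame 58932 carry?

00:32:46;10

Each 10-minute DF block holds 10 × 60 × 30 − 9 × 2 = 17982 frames. 58932 ÷ 17982 → 3 full blocks, remainder 4986.
Within the partial block the first minute is 1800 frames and each further minute 1798, so 2 further minute boundaries passed. Total skipped labels = 18 × 3 + 2 × 2 = 58.
Non-drop label index = 58932 + 58 = 58990; at 30 labels/s that is 00:32:46:10, i.e. DF 00:32:46;10.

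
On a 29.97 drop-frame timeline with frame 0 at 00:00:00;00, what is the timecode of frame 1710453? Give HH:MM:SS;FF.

Each 10-minute DF block holds 10 × 60 × 30 − 9 × 2 = 17982 frames. 1710453 ÷ 17982 → 95 full blocks, remainder 2163.
Within the partial block the first minute is 1800 frames and each further minute 1798, so 1 further minute boundary passed. Total skipped labels = 18 × 95 + 2 × 1 = 1712.
Non-drop label index = 1710453 + 1712 = 1712165; at 30 labels/s that is 15:51:12:05, i.e. DF 15:51:12;05.

15:51:12;05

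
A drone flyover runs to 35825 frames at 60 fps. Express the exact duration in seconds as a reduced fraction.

Running time = 35825 ÷ (60) = 35825 × 1/60 = 7165/12 s.

7165/12 seconds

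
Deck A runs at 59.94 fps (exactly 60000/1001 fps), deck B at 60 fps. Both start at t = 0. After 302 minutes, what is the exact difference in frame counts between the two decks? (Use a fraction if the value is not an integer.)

302 min = 18120 s.
A emits 60000/1001 × 18120 = 1087200000/1001 frames; B emits 60 × 18120 = 1087200.
Difference = 1087200/1001 frames (≈ 1086.1139); B is ahead of A.

1087200/1001 frames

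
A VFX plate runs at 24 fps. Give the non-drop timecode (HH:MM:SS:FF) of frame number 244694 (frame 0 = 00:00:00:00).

02:49:55:14

244694 ÷ 24 = 10195 full seconds, remainder 14 frames.
10195 s = 2 h 49 min 55 s.
Timecode: 02:49:55:14.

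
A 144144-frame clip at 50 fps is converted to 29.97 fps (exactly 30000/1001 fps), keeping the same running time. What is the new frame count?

Target frames = source frames × (target rate / source rate) = 144144 × (30000/1001)/(50) = 144144 × 600/1001 = 86400.

86400 frames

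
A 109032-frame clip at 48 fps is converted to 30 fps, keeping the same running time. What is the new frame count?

68145 frames

Target frames = source frames × (target rate / source rate) = 109032 × (30)/(48) = 109032 × 5/8 = 68145.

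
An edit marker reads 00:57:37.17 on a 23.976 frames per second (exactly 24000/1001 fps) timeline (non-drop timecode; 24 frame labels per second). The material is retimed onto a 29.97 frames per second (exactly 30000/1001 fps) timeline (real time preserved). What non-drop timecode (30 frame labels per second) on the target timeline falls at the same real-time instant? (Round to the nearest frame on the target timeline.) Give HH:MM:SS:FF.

00:57:37:21

Source frame index: (0×3600 + 57×60 + 37) × 24 + 17 = 82985.
Real time: 82985 / (24000/1001) = 16613597/4800 s.
Target frame: (16613597/4800) × (30000/1001) = 414925/4 ≈ 103731.250 → 103731.
At 30 labels/s: frame 103731 → 00:57:37:21.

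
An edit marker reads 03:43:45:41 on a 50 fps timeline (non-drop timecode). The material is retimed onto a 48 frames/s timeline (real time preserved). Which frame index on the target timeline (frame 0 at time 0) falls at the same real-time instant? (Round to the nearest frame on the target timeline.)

frame 644439

Source frame index: (3×3600 + 43×60 + 45) × 50 + 41 = 671291.
Real time: 671291 / (50) = 671291/50 s.
Target frame: (671291/50) × (48) = 16110984/25 ≈ 644439.360 → 644439.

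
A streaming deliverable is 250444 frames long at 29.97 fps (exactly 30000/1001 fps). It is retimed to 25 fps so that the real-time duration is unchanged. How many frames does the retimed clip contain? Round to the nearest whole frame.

208912 frames

Frames at target rate = 250444 × (25) / (30000/1001) = 62673611/300 ≈ 208912.037.
Nearest whole frame: 208912.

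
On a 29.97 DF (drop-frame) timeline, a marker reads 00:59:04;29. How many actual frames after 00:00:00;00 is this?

106241

As if non-drop at 30 labels/s: (0 × 3600 + 59 × 60 + 4) × 30 + 29 = 106349.
Minute boundaries passed: 59; those not divisible by 10: 59 − 5 = 54; dropped labels = 2 × 54 = 108.
Actual frame index = 106349 − 108 = 106241.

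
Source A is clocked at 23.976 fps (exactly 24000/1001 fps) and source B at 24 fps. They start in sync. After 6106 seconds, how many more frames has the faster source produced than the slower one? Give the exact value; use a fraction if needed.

146544/1001 frames

A emits 24000/1001 × 6106 = 146544000/1001 frames; B emits 24 × 6106 = 146544.
Difference = 146544/1001 frames (≈ 146.3976); B is ahead of A.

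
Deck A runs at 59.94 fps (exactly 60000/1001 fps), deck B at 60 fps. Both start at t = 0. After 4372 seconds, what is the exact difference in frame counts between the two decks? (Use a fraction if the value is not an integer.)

A emits 60000/1001 × 4372 = 262320000/1001 frames; B emits 60 × 4372 = 262320.
Difference = 262320/1001 frames (≈ 262.0579); B is ahead of A.

262320/1001 frames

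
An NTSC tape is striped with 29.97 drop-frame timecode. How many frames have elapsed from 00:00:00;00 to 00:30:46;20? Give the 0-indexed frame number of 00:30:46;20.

55346

As if non-drop at 30 labels/s: (0 × 3600 + 30 × 60 + 46) × 30 + 20 = 55400.
Minute boundaries passed: 30; those not divisible by 10: 30 − 3 = 27; dropped labels = 2 × 27 = 54.
Actual frame index = 55400 − 54 = 55346.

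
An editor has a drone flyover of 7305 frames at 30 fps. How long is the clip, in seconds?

243.5 seconds

Running time = 7305 / (30) = 243.5 s.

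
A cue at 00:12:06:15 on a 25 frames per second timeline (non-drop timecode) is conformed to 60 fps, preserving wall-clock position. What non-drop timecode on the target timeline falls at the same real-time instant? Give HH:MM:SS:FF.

00:12:06:36

Source frame index: (0×3600 + 12×60 + 6) × 25 + 15 = 18165.
Real time: 18165 / (25) = 3633/5 s.
Target frame: (3633/5) × (60) = 43596.
At 60 labels/s: frame 43596 → 00:12:06:36.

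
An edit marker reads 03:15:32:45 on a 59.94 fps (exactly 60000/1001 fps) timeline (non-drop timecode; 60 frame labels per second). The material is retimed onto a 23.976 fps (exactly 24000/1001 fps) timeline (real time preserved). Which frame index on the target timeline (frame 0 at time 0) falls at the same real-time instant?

Source frame index: (3×3600 + 15×60 + 32) × 60 + 45 = 703965.
Real time: 703965 / (60000/1001) = 46977931/4000 s.
Target frame: (46977931/4000) × (24000/1001) = 281586.

frame 281586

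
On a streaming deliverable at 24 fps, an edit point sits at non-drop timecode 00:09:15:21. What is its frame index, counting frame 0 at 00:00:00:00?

Total seconds to the label: (0 × 3600 + 9 × 60 + 15) = 555.
Frame index = 555 × 24 + 21 = 13341.

frame 13341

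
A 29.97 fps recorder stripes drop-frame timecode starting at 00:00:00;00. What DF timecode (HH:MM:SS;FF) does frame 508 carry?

00:00:16;28

Each 10-minute DF block holds 10 × 60 × 30 − 9 × 2 = 17982 frames. 508 ÷ 17982 → 0 full blocks, remainder 508.
Within the partial block the first minute is 1800 frames and each further minute 1798, so 0 further minute boundaries passed. Total skipped labels = 18 × 0 + 2 × 0 = 0.
Non-drop label index = 508 + 0 = 508; at 30 labels/s that is 00:00:16:28, i.e. DF 00:00:16;28.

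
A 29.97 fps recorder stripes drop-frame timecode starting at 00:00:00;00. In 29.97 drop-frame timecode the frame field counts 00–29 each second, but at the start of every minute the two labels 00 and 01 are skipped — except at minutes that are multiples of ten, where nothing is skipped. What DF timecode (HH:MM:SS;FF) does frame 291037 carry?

02:41:50;27

Ten DF minutes hold 17982 frames, so frame 291037 lies in block 16 (frames 287712–305693) with 3325 frames into that block.
The block's first minute is 1800 frames and the rest 1798 each; 3325 frames reaches minute 1, so 16 × 18 + 1 × 2 = 290 labels have been skipped so far.
Adding those back, label number 291037 + 290 = 291327 at 30 labels/s is 9710 s + 27 f = 2 h 41 min 50 s frame 27, i.e. 02:41:50;27.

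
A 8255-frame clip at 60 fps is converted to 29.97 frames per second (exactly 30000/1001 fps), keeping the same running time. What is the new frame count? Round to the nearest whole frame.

4123 frames

Frames at target rate = 8255 × (30000/1001) / (60) = 317500/77 ≈ 4123.377.
Nearest whole frame: 4123.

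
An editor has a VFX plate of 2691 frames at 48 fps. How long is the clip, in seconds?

Running time = 2691 / (48) = 56.0625 s.

56.0625 seconds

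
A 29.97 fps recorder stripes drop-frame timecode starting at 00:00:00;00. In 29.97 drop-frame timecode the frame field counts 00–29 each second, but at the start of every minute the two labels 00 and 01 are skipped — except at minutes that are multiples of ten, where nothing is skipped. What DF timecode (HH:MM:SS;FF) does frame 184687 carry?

Each 10-minute DF block holds 10 × 60 × 30 − 9 × 2 = 17982 frames. 184687 ÷ 17982 → 10 full blocks, remainder 4867.
Within the partial block the first minute is 1800 frames and each further minute 1798, so 2 further minute boundaries passed. Total skipped labels = 18 × 10 + 2 × 2 = 184.
Non-drop label index = 184687 + 184 = 184871; at 30 labels/s that is 01:42:42:11, i.e. DF 01:42:42;11.

01:42:42;11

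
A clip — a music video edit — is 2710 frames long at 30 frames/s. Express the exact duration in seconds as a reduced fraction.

271/3 seconds

Running time = 2710 ÷ (30) = 2710 × 1/30 = 271/3 s.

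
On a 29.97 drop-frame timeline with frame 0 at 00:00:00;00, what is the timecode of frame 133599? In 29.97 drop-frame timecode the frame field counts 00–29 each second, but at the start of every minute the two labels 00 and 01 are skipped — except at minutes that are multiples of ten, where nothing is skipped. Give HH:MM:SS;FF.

Each 10-minute DF block holds 10 × 60 × 30 − 9 × 2 = 17982 frames. 133599 ÷ 17982 → 7 full blocks, remainder 7725.
Within the partial block the first minute is 1800 frames and each further minute 1798, so 4 further minute boundaries passed. Total skipped labels = 18 × 7 + 2 × 4 = 134.
Non-drop label index = 133599 + 134 = 133733; at 30 labels/s that is 01:14:17:23, i.e. DF 01:14:17;23.

01:14:17;23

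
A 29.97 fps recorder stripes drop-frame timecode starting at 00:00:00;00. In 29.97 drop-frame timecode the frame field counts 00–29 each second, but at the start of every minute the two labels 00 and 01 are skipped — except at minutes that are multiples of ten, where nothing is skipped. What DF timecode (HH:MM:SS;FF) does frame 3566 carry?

Ten DF minutes hold 17982 frames, so frame 3566 lies in block 0 (frames 0–17981) with 3566 frames into that block.
The block's first minute is 1800 frames and the rest 1798 each; 3566 frames reaches minute 1, so 0 × 18 + 1 × 2 = 2 labels have been skipped so far.
Adding those back, label number 3566 + 2 = 3568 at 30 labels/s is 118 s + 28 f = 0 h 1 min 58 s frame 28, i.e. 00:01:58;28.

00:01:58;28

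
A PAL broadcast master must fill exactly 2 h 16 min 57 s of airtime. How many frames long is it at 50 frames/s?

2 h 16 min 57 s = 8217 s.
Frames = 8217 × 50 = 410850.

410850 frames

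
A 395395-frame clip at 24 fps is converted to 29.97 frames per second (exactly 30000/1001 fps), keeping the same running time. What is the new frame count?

Target frames = source frames × (target rate / source rate) = 395395 × (30000/1001)/(24) = 395395 × 1250/1001 = 493750.

493750 frames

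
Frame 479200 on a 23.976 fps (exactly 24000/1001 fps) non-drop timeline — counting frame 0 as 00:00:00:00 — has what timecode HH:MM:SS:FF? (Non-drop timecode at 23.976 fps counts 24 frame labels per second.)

05:32:46:16

479200 ÷ 24 = 19966 full seconds, remainder 16 frames.
19966 s = 5 h 32 min 46 s.
Timecode: 05:32:46:16.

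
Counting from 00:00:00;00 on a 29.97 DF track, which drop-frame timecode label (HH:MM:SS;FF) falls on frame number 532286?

04:56:00;20

Each 10-minute DF block holds 10 × 60 × 30 − 9 × 2 = 17982 frames. 532286 ÷ 17982 → 29 full blocks, remainder 10808.
Within the partial block the first minute is 1800 frames and each further minute 1798, so 6 further minute boundaries passed. Total skipped labels = 18 × 29 + 2 × 6 = 534.
Non-drop label index = 532286 + 534 = 532820; at 30 labels/s that is 04:56:00:20, i.e. DF 04:56:00;20.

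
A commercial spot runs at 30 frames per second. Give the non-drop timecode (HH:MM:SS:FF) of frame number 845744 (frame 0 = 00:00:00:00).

845744 ÷ 30 = 28191 full seconds, remainder 14 frames.
28191 s = 7 h 49 min 51 s.
Timecode: 07:49:51:14.

07:49:51:14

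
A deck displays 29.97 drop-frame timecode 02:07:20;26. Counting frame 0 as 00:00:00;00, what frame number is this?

228996

Complete 10-minute blocks: 12, each 17982 frames → 215784.
Remaining 7 whole minutes in the current block: 1800 + 6 × 1798 = 12588 frames.
Within the current minute: 20 × 30 + 26 − 2 = 624 (labels ;00/;01 skipped at this minute). Total = 215784 + 12588 + 624 = 228996.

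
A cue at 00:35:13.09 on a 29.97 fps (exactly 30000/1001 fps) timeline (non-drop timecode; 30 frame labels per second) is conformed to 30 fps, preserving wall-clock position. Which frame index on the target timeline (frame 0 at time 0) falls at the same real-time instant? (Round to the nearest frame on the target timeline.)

Source frame index: (0×3600 + 35×60 + 13) × 30 + 9 = 63399.
Real time: 63399 / (30000/1001) = 21154133/10000 s.
Target frame: (21154133/10000) × (30) = 63462399/1000 ≈ 63462.399 → 63462.

frame 63462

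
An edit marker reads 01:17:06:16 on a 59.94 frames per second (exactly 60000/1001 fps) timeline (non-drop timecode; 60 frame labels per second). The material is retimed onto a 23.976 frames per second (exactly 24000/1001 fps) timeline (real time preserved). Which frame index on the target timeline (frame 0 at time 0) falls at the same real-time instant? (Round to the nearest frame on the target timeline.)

Source frame index: (1×3600 + 17×60 + 6) × 60 + 16 = 277576.
Real time: 277576 / (60000/1001) = 34731697/7500 s.
Target frame: (34731697/7500) × (24000/1001) = 555152/5 ≈ 111030.400 → 111030.

frame 111030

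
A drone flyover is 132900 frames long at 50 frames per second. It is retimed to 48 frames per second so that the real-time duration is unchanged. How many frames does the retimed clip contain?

Target frames = source frames × (target rate / source rate) = 132900 × (48)/(50) = 132900 × 24/25 = 127584.

127584 frames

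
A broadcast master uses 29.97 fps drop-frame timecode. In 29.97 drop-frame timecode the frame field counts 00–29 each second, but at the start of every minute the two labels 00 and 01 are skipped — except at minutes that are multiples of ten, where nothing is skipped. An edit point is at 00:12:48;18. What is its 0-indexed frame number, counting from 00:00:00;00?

23036

Complete 10-minute blocks: 1, each 17982 frames → 17982.
Remaining 2 whole minutes in the current block: 1800 + 1 × 1798 = 3598 frames.
Within the current minute: 48 × 30 + 18 − 2 = 1456 (labels ;00/;01 skipped at this minute). Total = 17982 + 3598 + 1456 = 23036.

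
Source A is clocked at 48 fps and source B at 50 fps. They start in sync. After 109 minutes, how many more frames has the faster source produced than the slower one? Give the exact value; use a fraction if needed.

109 min = 6540 s.
A emits 48 × 6540 = 313920 frames; B emits 50 × 6540 = 327000.
Difference = 13080 frames; B is ahead of A.

13080 frames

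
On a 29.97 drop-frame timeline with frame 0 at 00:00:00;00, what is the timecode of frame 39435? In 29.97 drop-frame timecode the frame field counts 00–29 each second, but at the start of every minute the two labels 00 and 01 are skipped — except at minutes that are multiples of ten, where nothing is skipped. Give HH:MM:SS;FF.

00:21:55;23

Ten DF minutes hold 17982 frames, so frame 39435 lies in block 2 (frames 35964–53945) with 3471 frames into that block.
The block's first minute is 1800 frames and the rest 1798 each; 3471 frames reaches minute 1, so 2 × 18 + 1 × 2 = 38 labels have been skipped so far.
Adding those back, label number 39435 + 38 = 39473 at 30 labels/s is 1315 s + 23 f = 0 h 21 min 55 s frame 23, i.e. 00:21:55;23.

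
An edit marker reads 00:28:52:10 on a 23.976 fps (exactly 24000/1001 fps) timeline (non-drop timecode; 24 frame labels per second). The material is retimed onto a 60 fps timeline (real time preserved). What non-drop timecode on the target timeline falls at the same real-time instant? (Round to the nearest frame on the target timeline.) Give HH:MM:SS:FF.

00:28:54:09

Source frame index: (0×3600 + 28×60 + 52) × 24 + 10 = 41578.
Real time: 41578 / (24000/1001) = 20809789/12000 s.
Target frame: (20809789/12000) × (60) = 20809789/200 ≈ 104048.945 → 104049.
At 60 labels/s: frame 104049 → 00:28:54:09.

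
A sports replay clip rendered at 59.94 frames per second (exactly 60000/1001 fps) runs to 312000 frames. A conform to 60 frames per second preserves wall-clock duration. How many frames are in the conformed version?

312312 frames

Target frames = source frames × (target rate / source rate) = 312000 × (60)/(60000/1001) = 312000 × 1001/1000 = 312312.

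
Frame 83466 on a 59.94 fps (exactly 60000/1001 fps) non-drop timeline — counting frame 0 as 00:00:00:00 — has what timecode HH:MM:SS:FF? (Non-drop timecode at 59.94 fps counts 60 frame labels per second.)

00:23:11:06

83466 ÷ 60 = 1391 full seconds, remainder 6 frames.
1391 s = 0 h 23 min 11 s.
Timecode: 00:23:11:06.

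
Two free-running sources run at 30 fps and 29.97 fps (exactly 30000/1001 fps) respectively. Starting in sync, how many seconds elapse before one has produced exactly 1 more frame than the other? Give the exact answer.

The gap grows by |30000/1001 − 30| = 30/1001 frames per second.
Time for a 1-frame gap: 1 ÷ (30/1001) = 1001/30 s.

1001/30 seconds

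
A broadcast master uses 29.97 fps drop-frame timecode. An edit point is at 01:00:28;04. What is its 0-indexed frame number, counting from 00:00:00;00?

108736

As if non-drop at 30 labels/s: (1 × 3600 + 0 × 60 + 28) × 30 + 4 = 108844.
Minute boundaries passed: 60; those not divisible by 10: 60 − 6 = 54; dropped labels = 2 × 54 = 108.
Actual frame index = 108844 − 108 = 108736.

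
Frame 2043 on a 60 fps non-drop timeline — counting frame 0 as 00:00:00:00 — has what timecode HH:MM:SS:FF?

2043 ÷ 60 = 34 full seconds, remainder 3 frames.
34 s = 0 h 0 min 34 s.
Timecode: 00:00:34:03.

00:00:34:03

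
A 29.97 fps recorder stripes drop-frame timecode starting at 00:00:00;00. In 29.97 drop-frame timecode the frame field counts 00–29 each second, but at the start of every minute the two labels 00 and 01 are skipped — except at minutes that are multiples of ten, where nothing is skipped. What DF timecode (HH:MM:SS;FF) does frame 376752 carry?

Each 10-minute DF block holds 10 × 60 × 30 − 9 × 2 = 17982 frames. 376752 ÷ 17982 → 20 full blocks, remainder 17112.
Within the partial block the first minute is 1800 frames and each further minute 1798, so 9 further minute boundaries passed. Total skipped labels = 18 × 20 + 2 × 9 = 378.
Non-drop label index = 376752 + 378 = 377130; at 30 labels/s that is 03:29:31:00, i.e. DF 03:29:31;00.

03:29:31;00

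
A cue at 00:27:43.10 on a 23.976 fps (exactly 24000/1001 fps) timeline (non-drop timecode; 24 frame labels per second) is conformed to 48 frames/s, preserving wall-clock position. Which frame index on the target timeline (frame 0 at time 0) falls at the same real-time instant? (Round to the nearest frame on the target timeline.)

Source frame index: (0×3600 + 27×60 + 43) × 24 + 10 = 39922.
Real time: 39922 / (24000/1001) = 19980961/12000 s.
Target frame: (19980961/12000) × (48) = 19980961/250 ≈ 79923.844 → 79924.

frame 79924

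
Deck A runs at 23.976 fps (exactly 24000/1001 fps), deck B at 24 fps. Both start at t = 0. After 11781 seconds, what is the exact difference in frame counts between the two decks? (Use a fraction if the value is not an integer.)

3672/13 frames

A emits 24000/1001 × 11781 = 3672000/13 frames; B emits 24 × 11781 = 282744.
Difference = 3672/13 frames (≈ 282.4615); B is ahead of A.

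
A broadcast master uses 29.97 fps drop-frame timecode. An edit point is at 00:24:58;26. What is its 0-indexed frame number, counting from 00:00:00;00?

44922

As if non-drop at 30 labels/s: (0 × 3600 + 24 × 60 + 58) × 30 + 26 = 44966.
Minute boundaries passed: 24; those not divisible by 10: 24 − 2 = 22; dropped labels = 2 × 22 = 44.
Actual frame index = 44966 − 44 = 44922.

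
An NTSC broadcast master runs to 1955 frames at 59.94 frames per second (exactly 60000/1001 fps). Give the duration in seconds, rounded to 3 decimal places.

32.616 seconds

Running time = 1955 × 1001/60000 = 391391/12000 s ≈ 32.616 s.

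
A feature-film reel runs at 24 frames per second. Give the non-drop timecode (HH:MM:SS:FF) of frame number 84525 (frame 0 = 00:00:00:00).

84525 ÷ 24 = 3521 full seconds, remainder 21 frames.
3521 s = 0 h 58 min 41 s.
Timecode: 00:58:41:21.

00:58:41:21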